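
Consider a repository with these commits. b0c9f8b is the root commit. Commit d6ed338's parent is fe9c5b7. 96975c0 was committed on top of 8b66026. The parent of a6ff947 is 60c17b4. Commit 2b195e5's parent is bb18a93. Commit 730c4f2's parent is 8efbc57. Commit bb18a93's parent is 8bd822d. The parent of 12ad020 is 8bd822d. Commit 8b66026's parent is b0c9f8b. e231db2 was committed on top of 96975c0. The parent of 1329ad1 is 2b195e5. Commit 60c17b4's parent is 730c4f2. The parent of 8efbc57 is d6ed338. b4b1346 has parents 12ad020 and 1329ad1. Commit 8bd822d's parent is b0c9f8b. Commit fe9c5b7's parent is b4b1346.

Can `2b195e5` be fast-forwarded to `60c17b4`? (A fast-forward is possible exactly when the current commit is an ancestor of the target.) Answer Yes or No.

Yes

A fast-forward from 2b195e5 to 60c17b4 is possible iff 2b195e5 is an ancestor of 60c17b4.
Ancestors of 60c17b4: {12ad020, 1329ad1, 2b195e5, 60c17b4, 730c4f2, 8bd822d, 8efbc57, b0c9f8b, b4b1346, bb18a93, d6ed338, fe9c5b7}.
2b195e5 is among them, so fast-forward is possible.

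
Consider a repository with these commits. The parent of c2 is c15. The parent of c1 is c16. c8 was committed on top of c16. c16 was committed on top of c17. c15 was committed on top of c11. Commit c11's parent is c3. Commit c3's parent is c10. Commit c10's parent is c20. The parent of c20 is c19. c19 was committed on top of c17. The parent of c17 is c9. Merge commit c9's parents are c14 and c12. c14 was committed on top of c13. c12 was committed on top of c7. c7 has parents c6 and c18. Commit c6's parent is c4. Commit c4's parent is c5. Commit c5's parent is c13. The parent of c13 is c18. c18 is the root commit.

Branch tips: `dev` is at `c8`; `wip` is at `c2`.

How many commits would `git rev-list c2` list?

17

Walking parent pointers from c2: reachable set = {c10, c11, c12, c13, c14, c15, c17, c18, c19, c2, c20, c3, c4, c5, c6, c7, c9}.
That is 17 commits.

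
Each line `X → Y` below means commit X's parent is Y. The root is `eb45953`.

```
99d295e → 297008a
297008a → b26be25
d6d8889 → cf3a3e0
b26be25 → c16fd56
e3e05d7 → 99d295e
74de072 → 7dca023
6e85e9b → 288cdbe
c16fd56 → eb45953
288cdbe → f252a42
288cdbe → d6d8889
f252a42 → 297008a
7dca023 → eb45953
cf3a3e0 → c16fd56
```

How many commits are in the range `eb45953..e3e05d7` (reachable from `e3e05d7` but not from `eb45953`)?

5

Reachable from e3e05d7: {297008a, 99d295e, b26be25, c16fd56, e3e05d7, eb45953}.
Reachable from eb45953: {eb45953}.
In e3e05d7's history but not eb45953's: {297008a, 99d295e, b26be25, c16fd56, e3e05d7} — 5 commits.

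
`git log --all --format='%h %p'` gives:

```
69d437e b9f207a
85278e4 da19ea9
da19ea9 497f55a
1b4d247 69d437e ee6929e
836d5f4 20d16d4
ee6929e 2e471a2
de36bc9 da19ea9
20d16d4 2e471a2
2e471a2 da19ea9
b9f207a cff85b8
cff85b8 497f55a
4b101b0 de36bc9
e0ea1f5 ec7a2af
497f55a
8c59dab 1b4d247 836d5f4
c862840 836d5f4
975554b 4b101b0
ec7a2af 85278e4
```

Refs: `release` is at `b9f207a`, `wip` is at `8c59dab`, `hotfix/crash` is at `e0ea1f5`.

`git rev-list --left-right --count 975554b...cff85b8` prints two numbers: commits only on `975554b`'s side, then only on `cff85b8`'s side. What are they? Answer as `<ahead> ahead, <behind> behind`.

4 ahead, 1 behind

Reachable from 975554b: {497f55a, 4b101b0, 975554b, da19ea9, de36bc9}.
Reachable from cff85b8: {497f55a, cff85b8}.
Only in 975554b's history (ahead): {4b101b0, 975554b, da19ea9, de36bc9} — 4.
Only in cff85b8's history (behind): {cff85b8} — 1.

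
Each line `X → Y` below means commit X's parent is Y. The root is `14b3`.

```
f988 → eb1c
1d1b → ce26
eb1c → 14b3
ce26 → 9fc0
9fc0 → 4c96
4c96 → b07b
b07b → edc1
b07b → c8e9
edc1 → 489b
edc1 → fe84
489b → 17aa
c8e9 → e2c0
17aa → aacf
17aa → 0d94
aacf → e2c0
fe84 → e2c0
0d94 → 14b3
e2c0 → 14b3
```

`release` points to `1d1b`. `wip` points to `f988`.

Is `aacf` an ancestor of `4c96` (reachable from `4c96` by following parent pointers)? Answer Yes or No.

Yes

Ancestors of 4c96 (commits reachable by following parents): {0d94, 14b3, 17aa, 489b, 4c96, aacf, b07b, c8e9, e2c0, edc1, fe84}.
aacf is in that set, so it is an ancestor of 4c96.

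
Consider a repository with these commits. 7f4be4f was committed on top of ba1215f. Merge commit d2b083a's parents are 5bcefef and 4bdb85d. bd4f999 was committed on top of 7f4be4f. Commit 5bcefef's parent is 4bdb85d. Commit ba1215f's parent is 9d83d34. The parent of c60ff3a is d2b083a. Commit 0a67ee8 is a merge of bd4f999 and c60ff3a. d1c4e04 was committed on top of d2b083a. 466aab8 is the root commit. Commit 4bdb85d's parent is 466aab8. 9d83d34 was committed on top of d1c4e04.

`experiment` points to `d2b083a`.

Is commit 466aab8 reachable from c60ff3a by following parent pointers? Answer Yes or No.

Ancestors of c60ff3a (commits reachable by following parents): {466aab8, 4bdb85d, 5bcefef, c60ff3a, d2b083a}.
466aab8 is in that set, so it is an ancestor of c60ff3a.

Yes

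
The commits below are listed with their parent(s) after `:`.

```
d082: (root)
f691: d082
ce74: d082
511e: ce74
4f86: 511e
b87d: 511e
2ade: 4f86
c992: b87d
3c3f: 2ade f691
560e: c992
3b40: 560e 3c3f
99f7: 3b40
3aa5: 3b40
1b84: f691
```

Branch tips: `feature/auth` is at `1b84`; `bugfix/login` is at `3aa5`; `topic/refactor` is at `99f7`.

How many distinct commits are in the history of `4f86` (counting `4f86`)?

4

Walking parent pointers from 4f86: reachable set = {4f86, 511e, ce74, d082}.
That is 4 commits.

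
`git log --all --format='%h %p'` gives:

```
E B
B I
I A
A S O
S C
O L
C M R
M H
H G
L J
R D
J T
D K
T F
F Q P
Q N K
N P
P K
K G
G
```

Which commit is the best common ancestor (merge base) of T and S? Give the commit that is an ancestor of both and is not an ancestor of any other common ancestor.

K

Ancestors of T: {F, G, K, N, P, Q, T}.
Ancestors of S: {C, D, G, H, K, M, R, S}.
Common ancestors: {G, K}.
Among these, K is not an ancestor of any other common ancestor — it is the merge base.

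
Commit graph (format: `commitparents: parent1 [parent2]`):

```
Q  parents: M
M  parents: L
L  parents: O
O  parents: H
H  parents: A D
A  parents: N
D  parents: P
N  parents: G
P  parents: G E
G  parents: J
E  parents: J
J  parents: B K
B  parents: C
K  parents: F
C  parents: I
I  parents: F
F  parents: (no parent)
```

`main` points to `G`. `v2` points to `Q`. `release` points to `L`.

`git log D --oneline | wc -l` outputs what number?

10

Walking parent pointers from D: reachable set = {B, C, D, E, F, G, I, J, K, P}.
That is 10 commits.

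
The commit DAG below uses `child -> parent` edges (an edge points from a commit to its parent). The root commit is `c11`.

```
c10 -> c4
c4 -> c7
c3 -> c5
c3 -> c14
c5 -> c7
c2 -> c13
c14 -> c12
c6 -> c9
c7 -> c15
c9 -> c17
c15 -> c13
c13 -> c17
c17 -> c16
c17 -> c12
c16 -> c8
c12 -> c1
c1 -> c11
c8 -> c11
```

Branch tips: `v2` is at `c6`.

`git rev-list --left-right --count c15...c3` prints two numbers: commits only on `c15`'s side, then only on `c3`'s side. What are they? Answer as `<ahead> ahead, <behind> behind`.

Reachable from c15: {c1, c11, c12, c13, c15, c16, c17, c8}.
Reachable from c3: {c1, c11, c12, c13, c14, c15, c16, c17, c3, c5, c7, c8}.
Only in c15's history (ahead): {} — 0.
Only in c3's history (behind): {c14, c3, c5, c7} — 4.

0 ahead, 4 behind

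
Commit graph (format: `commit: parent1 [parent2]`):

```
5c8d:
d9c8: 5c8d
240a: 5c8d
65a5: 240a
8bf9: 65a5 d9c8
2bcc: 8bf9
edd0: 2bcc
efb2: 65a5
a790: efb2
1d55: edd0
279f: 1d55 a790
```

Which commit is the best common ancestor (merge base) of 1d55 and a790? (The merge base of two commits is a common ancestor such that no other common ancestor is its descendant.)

65a5

Ancestors of 1d55: {1d55, 240a, 2bcc, 5c8d, 65a5, 8bf9, d9c8, edd0}.
Ancestors of a790: {240a, 5c8d, 65a5, a790, efb2}.
Common ancestors: {240a, 5c8d, 65a5}.
Among these, 65a5 is not an ancestor of any other common ancestor — it is the merge base.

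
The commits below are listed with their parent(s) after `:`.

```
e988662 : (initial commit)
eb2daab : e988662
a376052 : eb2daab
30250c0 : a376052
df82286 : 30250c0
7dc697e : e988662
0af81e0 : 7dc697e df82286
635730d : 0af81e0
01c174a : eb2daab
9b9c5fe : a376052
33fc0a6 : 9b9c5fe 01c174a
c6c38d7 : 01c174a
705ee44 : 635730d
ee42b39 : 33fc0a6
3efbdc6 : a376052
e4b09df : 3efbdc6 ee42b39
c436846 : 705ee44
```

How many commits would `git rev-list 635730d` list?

8

Walking parent pointers from 635730d: reachable set = {0af81e0, 30250c0, 635730d, 7dc697e, a376052, df82286, e988662, eb2daab}.
That is 8 commits.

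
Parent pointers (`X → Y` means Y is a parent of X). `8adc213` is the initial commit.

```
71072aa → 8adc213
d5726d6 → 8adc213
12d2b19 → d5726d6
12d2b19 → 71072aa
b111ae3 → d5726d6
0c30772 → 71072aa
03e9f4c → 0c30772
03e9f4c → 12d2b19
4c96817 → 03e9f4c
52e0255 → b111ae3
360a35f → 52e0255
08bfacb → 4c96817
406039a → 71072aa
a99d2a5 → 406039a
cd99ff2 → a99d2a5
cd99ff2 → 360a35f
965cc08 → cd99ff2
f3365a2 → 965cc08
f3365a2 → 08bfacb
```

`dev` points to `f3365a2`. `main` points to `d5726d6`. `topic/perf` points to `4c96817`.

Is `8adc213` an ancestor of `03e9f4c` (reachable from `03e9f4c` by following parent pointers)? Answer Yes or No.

Ancestors of 03e9f4c (commits reachable by following parents): {03e9f4c, 0c30772, 12d2b19, 71072aa, 8adc213, d5726d6}.
8adc213 is in that set, so it is an ancestor of 03e9f4c.

Yes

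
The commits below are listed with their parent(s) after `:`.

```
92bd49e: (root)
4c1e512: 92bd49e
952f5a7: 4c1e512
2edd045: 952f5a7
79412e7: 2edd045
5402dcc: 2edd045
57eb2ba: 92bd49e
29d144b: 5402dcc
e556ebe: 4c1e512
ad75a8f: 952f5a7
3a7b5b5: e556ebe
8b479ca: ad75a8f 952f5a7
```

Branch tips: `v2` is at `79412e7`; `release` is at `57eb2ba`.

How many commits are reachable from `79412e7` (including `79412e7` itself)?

5

Walking parent pointers from 79412e7: reachable set = {2edd045, 4c1e512, 79412e7, 92bd49e, 952f5a7}.
That is 5 commits.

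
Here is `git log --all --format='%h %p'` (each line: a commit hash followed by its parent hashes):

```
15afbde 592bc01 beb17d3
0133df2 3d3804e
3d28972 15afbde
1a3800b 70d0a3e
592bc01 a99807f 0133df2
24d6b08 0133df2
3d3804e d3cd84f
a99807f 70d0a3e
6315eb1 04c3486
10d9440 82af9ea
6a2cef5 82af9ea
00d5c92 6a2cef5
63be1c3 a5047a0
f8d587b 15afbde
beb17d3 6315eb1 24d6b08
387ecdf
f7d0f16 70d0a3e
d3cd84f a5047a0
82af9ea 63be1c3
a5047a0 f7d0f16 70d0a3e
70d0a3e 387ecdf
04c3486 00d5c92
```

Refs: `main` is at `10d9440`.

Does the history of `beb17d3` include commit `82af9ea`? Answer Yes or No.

Ancestors of beb17d3 (commits reachable by following parents): {00d5c92, 0133df2, 04c3486, 24d6b08, 387ecdf, 3d3804e, 6315eb1, 63be1c3, 6a2cef5, 70d0a3e, 82af9ea, a5047a0, beb17d3, d3cd84f, f7d0f16}.
82af9ea is in that set, so it is an ancestor of beb17d3.

Yes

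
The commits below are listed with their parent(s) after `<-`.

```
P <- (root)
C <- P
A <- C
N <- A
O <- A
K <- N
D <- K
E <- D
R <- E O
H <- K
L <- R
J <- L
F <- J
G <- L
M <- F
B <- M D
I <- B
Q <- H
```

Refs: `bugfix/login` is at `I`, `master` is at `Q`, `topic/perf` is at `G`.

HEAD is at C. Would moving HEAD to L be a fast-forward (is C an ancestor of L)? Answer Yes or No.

A fast-forward from C to L is possible iff C is an ancestor of L.
Ancestors of L: {A, C, D, E, K, L, N, O, P, R}.
C is among them, so fast-forward is possible.

Yes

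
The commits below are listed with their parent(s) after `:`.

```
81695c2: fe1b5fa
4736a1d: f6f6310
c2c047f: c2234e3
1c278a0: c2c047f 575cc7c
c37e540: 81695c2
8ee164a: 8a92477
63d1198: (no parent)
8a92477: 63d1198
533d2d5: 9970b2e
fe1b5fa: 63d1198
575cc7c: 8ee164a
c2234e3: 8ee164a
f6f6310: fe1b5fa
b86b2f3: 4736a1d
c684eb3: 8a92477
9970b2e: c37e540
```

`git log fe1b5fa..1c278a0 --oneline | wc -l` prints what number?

Reachable from 1c278a0: {1c278a0, 575cc7c, 63d1198, 8a92477, 8ee164a, c2234e3, c2c047f}.
Reachable from fe1b5fa: {63d1198, fe1b5fa}.
In 1c278a0's history but not fe1b5fa's: {1c278a0, 575cc7c, 8a92477, 8ee164a, c2234e3, c2c047f} — 6 commits.

6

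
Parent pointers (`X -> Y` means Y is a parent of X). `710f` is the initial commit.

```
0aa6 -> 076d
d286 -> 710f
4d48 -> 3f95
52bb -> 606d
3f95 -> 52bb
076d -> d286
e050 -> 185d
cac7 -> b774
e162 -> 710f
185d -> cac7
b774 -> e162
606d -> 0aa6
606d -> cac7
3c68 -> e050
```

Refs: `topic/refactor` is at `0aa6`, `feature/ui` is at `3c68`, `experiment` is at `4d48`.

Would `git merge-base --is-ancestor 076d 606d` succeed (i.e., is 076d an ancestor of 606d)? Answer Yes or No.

Yes

Ancestors of 606d (commits reachable by following parents): {076d, 0aa6, 606d, 710f, b774, cac7, d286, e162}.
076d is in that set, so it is an ancestor of 606d.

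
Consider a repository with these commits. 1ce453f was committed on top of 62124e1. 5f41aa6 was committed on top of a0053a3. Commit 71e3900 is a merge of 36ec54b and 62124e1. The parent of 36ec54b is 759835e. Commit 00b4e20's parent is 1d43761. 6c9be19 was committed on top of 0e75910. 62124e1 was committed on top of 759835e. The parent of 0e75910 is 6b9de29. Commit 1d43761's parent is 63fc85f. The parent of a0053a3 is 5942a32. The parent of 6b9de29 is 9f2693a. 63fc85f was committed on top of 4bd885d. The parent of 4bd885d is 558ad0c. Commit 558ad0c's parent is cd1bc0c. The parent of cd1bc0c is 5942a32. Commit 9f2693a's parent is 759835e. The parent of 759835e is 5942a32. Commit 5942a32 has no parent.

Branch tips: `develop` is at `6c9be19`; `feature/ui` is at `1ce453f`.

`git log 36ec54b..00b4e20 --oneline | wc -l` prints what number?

6

Reachable from 00b4e20: {00b4e20, 1d43761, 4bd885d, 558ad0c, 5942a32, 63fc85f, cd1bc0c}.
Reachable from 36ec54b: {36ec54b, 5942a32, 759835e}.
In 00b4e20's history but not 36ec54b's: {00b4e20, 1d43761, 4bd885d, 558ad0c, 63fc85f, cd1bc0c} — 6 commits.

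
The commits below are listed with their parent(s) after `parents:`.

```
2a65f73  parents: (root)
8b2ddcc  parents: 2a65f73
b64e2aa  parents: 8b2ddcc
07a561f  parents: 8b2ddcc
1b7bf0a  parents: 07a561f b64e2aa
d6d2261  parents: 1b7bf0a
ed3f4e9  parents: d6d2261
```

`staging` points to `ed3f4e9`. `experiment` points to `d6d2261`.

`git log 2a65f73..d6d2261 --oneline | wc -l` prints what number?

Reachable from d6d2261: {07a561f, 1b7bf0a, 2a65f73, 8b2ddcc, b64e2aa, d6d2261}.
Reachable from 2a65f73: {2a65f73}.
In d6d2261's history but not 2a65f73's: {07a561f, 1b7bf0a, 8b2ddcc, b64e2aa, d6d2261} — 5 commits.

5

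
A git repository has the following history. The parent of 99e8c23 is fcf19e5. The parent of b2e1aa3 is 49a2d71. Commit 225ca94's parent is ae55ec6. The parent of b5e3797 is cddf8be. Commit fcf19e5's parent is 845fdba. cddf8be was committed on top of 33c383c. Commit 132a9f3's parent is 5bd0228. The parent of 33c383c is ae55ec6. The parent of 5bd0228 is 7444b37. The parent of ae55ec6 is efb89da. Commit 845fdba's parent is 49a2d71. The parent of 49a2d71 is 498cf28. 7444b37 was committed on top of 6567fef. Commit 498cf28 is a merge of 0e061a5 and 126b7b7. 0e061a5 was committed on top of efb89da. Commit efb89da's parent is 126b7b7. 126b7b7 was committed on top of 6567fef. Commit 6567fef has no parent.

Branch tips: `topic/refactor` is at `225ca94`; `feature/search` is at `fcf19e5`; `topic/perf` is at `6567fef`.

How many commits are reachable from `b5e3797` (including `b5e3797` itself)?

7

Walking parent pointers from b5e3797: reachable set = {126b7b7, 33c383c, 6567fef, ae55ec6, b5e3797, cddf8be, efb89da}.
That is 7 commits.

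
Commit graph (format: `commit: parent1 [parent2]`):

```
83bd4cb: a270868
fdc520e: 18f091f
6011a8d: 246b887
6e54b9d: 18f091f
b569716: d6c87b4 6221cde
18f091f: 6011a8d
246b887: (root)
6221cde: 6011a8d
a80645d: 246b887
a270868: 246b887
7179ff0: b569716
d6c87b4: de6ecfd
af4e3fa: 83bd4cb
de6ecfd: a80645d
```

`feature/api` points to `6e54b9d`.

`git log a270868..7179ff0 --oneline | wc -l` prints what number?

7

Reachable from 7179ff0: {246b887, 6011a8d, 6221cde, 7179ff0, a80645d, b569716, d6c87b4, de6ecfd}.
Reachable from a270868: {246b887, a270868}.
In 7179ff0's history but not a270868's: {6011a8d, 6221cde, 7179ff0, a80645d, b569716, d6c87b4, de6ecfd} — 7 commits.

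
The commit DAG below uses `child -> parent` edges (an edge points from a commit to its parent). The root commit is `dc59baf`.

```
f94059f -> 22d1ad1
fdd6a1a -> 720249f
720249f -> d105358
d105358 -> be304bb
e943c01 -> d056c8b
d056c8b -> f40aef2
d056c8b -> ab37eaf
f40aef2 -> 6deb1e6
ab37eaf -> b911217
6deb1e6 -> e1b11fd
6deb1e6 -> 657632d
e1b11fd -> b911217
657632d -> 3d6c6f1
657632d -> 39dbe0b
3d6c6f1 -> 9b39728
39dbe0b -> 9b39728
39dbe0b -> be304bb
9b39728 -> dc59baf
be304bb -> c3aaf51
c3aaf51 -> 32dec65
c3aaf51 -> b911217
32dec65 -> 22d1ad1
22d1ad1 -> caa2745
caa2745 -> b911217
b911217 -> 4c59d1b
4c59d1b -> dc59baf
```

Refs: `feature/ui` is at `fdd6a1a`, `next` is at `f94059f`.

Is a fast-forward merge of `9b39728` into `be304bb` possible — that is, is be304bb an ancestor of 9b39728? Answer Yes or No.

A fast-forward from be304bb to 9b39728 is possible iff be304bb is an ancestor of 9b39728.
Ancestors of 9b39728: {9b39728, dc59baf}.
be304bb is not among them, so fast-forward is not possible.

No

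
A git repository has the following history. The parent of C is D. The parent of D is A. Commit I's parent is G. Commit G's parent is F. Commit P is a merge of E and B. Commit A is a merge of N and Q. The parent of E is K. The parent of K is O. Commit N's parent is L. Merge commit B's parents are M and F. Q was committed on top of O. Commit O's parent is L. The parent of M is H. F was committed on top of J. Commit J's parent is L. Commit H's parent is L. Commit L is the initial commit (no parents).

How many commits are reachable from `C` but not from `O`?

5

Reachable from C: {A, C, D, L, N, O, Q}.
Reachable from O: {L, O}.
In C's history but not O's: {A, C, D, N, Q} — 5 commits.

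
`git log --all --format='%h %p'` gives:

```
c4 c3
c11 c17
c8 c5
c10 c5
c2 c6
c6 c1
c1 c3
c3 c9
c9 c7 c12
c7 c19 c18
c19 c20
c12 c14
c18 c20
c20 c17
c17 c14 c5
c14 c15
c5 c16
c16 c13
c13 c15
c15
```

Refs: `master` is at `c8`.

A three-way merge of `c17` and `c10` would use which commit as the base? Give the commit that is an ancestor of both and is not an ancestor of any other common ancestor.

Ancestors of c17: {c13, c14, c15, c16, c17, c5}.
Ancestors of c10: {c10, c13, c15, c16, c5}.
Common ancestors: {c13, c15, c16, c5}.
Among these, c5 is not an ancestor of any other common ancestor — it is the merge base.

c5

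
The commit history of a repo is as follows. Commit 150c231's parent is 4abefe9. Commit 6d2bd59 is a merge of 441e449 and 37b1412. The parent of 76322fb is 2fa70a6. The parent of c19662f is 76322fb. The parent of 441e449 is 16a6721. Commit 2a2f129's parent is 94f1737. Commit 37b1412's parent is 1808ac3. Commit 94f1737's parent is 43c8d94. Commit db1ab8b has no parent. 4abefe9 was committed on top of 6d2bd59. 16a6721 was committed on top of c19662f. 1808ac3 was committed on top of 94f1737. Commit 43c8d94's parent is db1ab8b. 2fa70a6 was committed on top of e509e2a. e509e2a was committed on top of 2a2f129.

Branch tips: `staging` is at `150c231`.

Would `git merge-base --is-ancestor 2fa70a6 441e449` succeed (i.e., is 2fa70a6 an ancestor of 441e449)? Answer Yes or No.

Yes

Ancestors of 441e449 (commits reachable by following parents): {16a6721, 2a2f129, 2fa70a6, 43c8d94, 441e449, 76322fb, 94f1737, c19662f, db1ab8b, e509e2a}.
2fa70a6 is in that set, so it is an ancestor of 441e449.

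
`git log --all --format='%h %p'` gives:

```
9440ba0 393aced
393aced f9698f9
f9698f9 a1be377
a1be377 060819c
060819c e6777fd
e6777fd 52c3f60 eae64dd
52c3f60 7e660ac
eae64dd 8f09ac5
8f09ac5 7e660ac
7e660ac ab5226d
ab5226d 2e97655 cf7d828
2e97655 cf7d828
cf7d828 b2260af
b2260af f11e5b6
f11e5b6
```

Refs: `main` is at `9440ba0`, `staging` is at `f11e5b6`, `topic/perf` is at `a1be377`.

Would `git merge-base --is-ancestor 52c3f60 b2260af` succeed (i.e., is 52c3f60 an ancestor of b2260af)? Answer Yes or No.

Ancestors of b2260af: {b2260af, f11e5b6}.
52c3f60 is not in that set, so it is not an ancestor of b2260af.

No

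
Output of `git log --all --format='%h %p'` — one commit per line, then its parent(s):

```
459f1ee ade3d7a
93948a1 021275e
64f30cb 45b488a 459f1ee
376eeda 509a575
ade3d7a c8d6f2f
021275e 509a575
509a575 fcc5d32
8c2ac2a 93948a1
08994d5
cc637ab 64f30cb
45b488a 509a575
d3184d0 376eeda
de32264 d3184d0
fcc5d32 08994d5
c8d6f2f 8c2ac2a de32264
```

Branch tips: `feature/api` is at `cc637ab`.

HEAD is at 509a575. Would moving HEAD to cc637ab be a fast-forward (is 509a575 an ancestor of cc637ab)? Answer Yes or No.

A fast-forward from 509a575 to cc637ab is possible iff 509a575 is an ancestor of cc637ab.
Ancestors of cc637ab: {021275e, 08994d5, 376eeda, 459f1ee, 45b488a, 509a575, 64f30cb, 8c2ac2a, 93948a1, ade3d7a, c8d6f2f, cc637ab, d3184d0, de32264, fcc5d32}.
509a575 is among them, so fast-forward is possible.

Yes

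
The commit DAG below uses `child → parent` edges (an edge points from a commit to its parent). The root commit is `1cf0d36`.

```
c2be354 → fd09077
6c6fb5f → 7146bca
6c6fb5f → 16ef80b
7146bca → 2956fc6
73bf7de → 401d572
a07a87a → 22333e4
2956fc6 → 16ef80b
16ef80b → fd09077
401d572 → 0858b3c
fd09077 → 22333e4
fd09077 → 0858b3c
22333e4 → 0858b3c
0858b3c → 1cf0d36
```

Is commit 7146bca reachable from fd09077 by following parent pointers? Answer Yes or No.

No

Ancestors of fd09077: {0858b3c, 1cf0d36, 22333e4, fd09077}.
7146bca is not in that set, so it is not an ancestor of fd09077.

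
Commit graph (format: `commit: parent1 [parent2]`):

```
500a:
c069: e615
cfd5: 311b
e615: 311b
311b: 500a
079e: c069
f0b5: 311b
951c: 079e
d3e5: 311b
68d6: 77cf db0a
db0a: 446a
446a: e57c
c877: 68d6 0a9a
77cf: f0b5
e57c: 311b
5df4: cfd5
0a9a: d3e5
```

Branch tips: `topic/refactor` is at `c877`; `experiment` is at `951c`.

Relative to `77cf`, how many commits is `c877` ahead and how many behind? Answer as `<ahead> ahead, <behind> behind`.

7 ahead, 0 behind

Reachable from c877: {0a9a, 311b, 446a, 500a, 68d6, 77cf, c877, d3e5, db0a, e57c, f0b5}.
Reachable from 77cf: {311b, 500a, 77cf, f0b5}.
Only in c877's history (ahead): {0a9a, 446a, 68d6, c877, d3e5, db0a, e57c} — 7.
Only in 77cf's history (behind): {} — 0.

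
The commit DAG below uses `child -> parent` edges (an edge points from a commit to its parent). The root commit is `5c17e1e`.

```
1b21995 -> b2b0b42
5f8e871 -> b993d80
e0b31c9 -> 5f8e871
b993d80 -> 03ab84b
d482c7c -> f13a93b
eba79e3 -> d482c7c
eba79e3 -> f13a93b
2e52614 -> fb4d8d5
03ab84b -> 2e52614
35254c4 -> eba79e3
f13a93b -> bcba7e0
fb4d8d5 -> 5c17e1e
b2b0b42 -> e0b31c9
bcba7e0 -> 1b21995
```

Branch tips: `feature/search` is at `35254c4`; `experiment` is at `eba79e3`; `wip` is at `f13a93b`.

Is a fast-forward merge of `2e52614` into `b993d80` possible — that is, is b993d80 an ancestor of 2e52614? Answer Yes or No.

No

A fast-forward from b993d80 to 2e52614 is possible iff b993d80 is an ancestor of 2e52614.
Ancestors of 2e52614: {2e52614, 5c17e1e, fb4d8d5}.
b993d80 is not among them, so fast-forward is not possible.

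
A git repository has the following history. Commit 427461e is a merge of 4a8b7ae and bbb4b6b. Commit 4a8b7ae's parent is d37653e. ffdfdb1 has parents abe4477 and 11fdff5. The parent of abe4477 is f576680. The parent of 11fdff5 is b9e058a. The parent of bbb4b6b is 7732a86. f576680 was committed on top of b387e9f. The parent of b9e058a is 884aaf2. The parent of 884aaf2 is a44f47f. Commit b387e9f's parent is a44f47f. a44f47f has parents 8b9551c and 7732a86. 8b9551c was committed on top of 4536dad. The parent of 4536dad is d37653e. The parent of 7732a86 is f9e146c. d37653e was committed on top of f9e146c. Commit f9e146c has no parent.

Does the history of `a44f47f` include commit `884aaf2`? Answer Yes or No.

Ancestors of a44f47f: {4536dad, 7732a86, 8b9551c, a44f47f, d37653e, f9e146c}.
884aaf2 is not in that set, so it is not an ancestor of a44f47f.

No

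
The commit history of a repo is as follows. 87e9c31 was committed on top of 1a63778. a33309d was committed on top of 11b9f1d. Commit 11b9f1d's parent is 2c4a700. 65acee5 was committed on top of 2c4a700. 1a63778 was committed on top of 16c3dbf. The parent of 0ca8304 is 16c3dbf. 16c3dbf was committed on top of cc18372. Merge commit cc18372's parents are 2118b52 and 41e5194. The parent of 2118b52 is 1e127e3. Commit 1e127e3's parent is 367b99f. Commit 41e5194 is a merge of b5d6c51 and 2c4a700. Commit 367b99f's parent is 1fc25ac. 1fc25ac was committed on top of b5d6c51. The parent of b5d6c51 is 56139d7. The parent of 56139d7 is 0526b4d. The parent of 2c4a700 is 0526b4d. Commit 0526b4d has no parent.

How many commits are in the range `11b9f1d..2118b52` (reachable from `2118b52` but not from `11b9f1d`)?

6

Reachable from 2118b52: {0526b4d, 1e127e3, 1fc25ac, 2118b52, 367b99f, 56139d7, b5d6c51}.
Reachable from 11b9f1d: {0526b4d, 11b9f1d, 2c4a700}.
In 2118b52's history but not 11b9f1d's: {1e127e3, 1fc25ac, 2118b52, 367b99f, 56139d7, b5d6c51} — 6 commits.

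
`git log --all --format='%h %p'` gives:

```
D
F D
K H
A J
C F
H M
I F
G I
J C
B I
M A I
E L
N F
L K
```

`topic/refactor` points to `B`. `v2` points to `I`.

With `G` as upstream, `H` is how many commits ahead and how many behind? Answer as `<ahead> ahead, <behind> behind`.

5 ahead, 1 behind

Reachable from H: {A, C, D, F, H, I, J, M}.
Reachable from G: {D, F, G, I}.
Only in H's history (ahead): {A, C, H, J, M} — 5.
Only in G's history (behind): {G} — 1.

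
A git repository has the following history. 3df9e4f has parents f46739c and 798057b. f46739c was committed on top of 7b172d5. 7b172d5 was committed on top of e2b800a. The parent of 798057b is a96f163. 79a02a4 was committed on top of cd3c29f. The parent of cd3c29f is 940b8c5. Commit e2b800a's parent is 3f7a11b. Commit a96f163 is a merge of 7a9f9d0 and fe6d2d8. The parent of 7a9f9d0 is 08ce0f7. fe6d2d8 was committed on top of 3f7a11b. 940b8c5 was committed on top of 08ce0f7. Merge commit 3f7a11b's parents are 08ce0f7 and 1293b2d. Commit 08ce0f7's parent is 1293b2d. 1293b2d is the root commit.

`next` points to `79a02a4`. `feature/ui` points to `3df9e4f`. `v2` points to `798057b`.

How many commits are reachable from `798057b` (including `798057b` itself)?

7

Walking parent pointers from 798057b: reachable set = {08ce0f7, 1293b2d, 3f7a11b, 798057b, 7a9f9d0, a96f163, fe6d2d8}.
That is 7 commits.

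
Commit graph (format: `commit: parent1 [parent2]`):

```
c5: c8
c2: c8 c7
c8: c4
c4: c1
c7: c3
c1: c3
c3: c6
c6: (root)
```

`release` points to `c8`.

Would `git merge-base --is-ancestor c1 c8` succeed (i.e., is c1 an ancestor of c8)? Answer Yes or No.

Yes

Ancestors of c8 (commits reachable by following parents): {c1, c3, c4, c6, c8}.
c1 is in that set, so it is an ancestor of c8.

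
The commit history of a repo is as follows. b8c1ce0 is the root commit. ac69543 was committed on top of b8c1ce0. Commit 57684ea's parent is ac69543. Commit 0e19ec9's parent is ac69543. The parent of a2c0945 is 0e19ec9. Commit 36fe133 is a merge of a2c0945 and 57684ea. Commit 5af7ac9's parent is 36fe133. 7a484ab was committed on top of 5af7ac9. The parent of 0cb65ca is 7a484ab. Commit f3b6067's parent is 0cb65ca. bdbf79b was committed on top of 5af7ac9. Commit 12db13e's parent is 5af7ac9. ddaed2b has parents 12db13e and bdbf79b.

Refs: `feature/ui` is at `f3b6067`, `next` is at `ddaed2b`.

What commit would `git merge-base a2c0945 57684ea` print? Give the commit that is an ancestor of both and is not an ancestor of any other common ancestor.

Ancestors of a2c0945: {0e19ec9, a2c0945, ac69543, b8c1ce0}.
Ancestors of 57684ea: {57684ea, ac69543, b8c1ce0}.
Common ancestors: {ac69543, b8c1ce0}.
Among these, ac69543 is not an ancestor of any other common ancestor — it is the merge base.

ac69543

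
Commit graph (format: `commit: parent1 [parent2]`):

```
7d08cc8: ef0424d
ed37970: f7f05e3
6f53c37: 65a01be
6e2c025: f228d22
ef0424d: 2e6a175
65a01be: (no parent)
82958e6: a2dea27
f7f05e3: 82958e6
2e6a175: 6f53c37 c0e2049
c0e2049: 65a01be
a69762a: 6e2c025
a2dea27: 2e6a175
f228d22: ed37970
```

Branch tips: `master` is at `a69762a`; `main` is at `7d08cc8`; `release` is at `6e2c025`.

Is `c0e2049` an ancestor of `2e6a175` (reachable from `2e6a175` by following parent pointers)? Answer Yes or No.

Yes

Ancestors of 2e6a175 (commits reachable by following parents): {2e6a175, 65a01be, 6f53c37, c0e2049}.
c0e2049 is in that set, so it is an ancestor of 2e6a175.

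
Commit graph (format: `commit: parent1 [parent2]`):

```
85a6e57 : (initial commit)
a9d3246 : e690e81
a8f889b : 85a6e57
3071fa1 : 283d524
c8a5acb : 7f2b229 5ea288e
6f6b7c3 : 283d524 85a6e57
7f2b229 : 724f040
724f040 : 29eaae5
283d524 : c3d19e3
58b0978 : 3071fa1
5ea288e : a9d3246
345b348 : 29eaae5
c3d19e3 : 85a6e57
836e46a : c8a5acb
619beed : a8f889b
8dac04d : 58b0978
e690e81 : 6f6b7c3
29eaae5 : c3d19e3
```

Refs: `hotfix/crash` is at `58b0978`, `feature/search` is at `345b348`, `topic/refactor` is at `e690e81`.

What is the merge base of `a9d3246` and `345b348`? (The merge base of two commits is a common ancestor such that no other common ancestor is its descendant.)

Ancestors of a9d3246: {283d524, 6f6b7c3, 85a6e57, a9d3246, c3d19e3, e690e81}.
Ancestors of 345b348: {29eaae5, 345b348, 85a6e57, c3d19e3}.
Common ancestors: {85a6e57, c3d19e3}.
Among these, c3d19e3 is not an ancestor of any other common ancestor — it is the merge base.

c3d19e3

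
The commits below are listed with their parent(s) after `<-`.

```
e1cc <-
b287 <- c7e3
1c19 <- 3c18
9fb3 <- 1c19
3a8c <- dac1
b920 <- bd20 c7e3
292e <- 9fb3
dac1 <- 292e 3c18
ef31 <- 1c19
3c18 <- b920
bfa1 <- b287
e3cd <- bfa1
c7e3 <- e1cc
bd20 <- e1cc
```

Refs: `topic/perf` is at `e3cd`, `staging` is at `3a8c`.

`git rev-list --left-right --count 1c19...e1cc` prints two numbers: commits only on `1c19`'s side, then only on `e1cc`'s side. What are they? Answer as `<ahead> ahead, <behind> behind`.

5 ahead, 0 behind

Reachable from 1c19: {1c19, 3c18, b920, bd20, c7e3, e1cc}.
Reachable from e1cc: {e1cc}.
Only in 1c19's history (ahead): {1c19, 3c18, b920, bd20, c7e3} — 5.
Only in e1cc's history (behind): {} — 0.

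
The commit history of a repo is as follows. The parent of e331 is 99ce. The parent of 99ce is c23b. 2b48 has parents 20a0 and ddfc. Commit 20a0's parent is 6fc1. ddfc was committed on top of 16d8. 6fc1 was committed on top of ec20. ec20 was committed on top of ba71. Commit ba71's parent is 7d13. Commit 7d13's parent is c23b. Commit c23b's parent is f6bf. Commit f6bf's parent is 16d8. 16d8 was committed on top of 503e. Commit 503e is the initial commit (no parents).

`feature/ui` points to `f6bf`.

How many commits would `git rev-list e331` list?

Walking parent pointers from e331: reachable set = {16d8, 503e, 99ce, c23b, e331, f6bf}.
That is 6 commits.

6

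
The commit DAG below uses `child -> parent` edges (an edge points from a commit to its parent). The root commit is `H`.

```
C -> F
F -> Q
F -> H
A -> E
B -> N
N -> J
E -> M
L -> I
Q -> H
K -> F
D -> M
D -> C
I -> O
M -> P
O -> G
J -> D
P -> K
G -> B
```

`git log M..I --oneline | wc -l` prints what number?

Reachable from I: {B, C, D, F, G, H, I, J, K, M, N, O, P, Q}.
Reachable from M: {F, H, K, M, P, Q}.
In I's history but not M's: {B, C, D, G, I, J, N, O} — 8 commits.

8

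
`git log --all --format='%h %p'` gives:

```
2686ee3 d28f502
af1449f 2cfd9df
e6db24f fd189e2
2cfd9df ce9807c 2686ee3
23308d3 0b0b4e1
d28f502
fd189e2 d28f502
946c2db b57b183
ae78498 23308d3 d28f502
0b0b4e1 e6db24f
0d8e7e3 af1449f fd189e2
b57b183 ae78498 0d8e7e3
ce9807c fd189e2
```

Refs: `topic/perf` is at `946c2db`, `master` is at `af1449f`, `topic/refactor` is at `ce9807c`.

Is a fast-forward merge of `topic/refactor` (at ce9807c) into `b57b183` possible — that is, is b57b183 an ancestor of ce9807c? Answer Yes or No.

No

A fast-forward from b57b183 to ce9807c is possible iff b57b183 is an ancestor of ce9807c.
Ancestors of ce9807c: {ce9807c, d28f502, fd189e2}.
b57b183 is not among them, so fast-forward is not possible.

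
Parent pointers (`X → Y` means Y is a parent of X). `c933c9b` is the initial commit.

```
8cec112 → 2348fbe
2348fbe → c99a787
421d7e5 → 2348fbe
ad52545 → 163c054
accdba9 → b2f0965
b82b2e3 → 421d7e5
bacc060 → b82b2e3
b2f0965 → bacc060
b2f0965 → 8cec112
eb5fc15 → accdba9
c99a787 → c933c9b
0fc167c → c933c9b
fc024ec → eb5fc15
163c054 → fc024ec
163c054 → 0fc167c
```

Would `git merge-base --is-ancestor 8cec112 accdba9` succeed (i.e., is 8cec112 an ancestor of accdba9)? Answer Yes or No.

Ancestors of accdba9 (commits reachable by following parents): {2348fbe, 421d7e5, 8cec112, accdba9, b2f0965, b82b2e3, bacc060, c933c9b, c99a787}.
8cec112 is in that set, so it is an ancestor of accdba9.

Yes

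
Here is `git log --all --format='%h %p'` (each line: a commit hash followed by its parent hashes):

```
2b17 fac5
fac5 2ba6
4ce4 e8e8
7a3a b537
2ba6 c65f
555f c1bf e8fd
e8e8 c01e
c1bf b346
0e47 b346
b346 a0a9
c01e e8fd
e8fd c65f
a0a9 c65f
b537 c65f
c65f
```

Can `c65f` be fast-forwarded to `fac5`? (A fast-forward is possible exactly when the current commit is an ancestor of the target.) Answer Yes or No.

A fast-forward from c65f to fac5 is possible iff c65f is an ancestor of fac5.
Ancestors of fac5: {2ba6, c65f, fac5}.
c65f is among them, so fast-forward is possible.

Yes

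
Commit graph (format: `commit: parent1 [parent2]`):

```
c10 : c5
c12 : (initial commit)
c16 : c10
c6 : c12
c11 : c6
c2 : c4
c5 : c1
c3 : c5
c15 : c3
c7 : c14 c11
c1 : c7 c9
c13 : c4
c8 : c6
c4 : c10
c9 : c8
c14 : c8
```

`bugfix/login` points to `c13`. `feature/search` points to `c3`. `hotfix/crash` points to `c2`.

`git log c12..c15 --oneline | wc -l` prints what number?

10

Reachable from c15: {c1, c11, c12, c14, c15, c3, c5, c6, c7, c8, c9}.
Reachable from c12: {c12}.
In c15's history but not c12's: {c1, c11, c14, c15, c3, c5, c6, c7, c8, c9} — 10 commits.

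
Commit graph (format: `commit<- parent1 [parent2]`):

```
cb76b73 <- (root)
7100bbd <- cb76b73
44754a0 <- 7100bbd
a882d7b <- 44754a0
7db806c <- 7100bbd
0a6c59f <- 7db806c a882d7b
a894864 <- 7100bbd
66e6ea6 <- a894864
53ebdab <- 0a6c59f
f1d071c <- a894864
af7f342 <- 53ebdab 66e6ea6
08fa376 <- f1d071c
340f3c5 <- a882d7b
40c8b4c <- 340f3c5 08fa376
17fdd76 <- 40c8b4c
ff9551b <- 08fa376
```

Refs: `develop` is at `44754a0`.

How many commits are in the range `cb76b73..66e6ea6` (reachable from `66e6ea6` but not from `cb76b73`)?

3

Reachable from 66e6ea6: {66e6ea6, 7100bbd, a894864, cb76b73}.
Reachable from cb76b73: {cb76b73}.
In 66e6ea6's history but not cb76b73's: {66e6ea6, 7100bbd, a894864} — 3 commits.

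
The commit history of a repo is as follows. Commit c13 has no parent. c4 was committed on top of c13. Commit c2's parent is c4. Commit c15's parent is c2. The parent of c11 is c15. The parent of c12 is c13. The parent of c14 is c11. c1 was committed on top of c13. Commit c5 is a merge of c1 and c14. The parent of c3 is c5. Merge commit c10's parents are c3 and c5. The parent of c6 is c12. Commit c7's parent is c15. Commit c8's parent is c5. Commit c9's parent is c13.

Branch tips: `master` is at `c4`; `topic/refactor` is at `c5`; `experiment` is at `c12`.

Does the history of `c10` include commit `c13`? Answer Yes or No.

Ancestors of c10 (commits reachable by following parents): {c1, c10, c11, c13, c14, c15, c2, c3, c4, c5}.
c13 is in that set, so it is an ancestor of c10.

Yes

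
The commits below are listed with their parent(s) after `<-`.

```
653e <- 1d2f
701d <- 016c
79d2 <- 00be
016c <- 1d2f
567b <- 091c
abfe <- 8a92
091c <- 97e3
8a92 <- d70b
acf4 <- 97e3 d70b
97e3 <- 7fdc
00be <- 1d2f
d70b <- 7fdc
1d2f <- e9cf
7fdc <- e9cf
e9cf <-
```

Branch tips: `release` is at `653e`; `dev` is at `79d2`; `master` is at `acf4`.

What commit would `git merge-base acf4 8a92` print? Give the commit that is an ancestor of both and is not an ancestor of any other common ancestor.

Ancestors of acf4: {7fdc, 97e3, acf4, d70b, e9cf}.
Ancestors of 8a92: {7fdc, 8a92, d70b, e9cf}.
Common ancestors: {7fdc, d70b, e9cf}.
Among these, d70b is not an ancestor of any other common ancestor — it is the merge base.

d70b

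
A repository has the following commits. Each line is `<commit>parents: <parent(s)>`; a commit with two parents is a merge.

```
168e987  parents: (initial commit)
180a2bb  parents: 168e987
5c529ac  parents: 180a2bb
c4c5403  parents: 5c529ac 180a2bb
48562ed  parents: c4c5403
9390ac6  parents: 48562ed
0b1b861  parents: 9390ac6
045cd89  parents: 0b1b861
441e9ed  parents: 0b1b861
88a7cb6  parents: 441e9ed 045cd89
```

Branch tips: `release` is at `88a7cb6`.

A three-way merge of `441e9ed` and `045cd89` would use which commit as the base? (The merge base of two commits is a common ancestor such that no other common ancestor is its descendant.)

Ancestors of 441e9ed: {0b1b861, 168e987, 180a2bb, 441e9ed, 48562ed, 5c529ac, 9390ac6, c4c5403}.
Ancestors of 045cd89: {045cd89, 0b1b861, 168e987, 180a2bb, 48562ed, 5c529ac, 9390ac6, c4c5403}.
Common ancestors: {0b1b861, 168e987, 180a2bb, 48562ed, 5c529ac, 9390ac6, c4c5403}.
Among these, 0b1b861 is not an ancestor of any other common ancestor — it is the merge base.

0b1b861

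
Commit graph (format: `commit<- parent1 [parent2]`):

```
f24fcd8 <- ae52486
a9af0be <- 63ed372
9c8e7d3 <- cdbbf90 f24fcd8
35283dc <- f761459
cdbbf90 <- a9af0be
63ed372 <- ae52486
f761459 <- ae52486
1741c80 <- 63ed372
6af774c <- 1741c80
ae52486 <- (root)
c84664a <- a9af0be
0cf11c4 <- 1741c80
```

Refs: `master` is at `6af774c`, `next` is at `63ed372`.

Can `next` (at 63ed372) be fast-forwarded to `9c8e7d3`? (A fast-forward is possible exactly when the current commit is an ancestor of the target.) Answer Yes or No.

Yes

A fast-forward from 63ed372 to 9c8e7d3 is possible iff 63ed372 is an ancestor of 9c8e7d3.
Ancestors of 9c8e7d3: {63ed372, 9c8e7d3, a9af0be, ae52486, cdbbf90, f24fcd8}.
63ed372 is among them, so fast-forward is possible.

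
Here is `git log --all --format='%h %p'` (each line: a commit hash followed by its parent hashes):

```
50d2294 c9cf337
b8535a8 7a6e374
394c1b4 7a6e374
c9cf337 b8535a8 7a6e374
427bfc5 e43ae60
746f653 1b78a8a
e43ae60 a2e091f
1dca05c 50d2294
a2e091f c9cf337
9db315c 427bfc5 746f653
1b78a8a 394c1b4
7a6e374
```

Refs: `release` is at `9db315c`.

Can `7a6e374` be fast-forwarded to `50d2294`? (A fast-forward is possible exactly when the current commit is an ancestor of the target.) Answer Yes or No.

Yes

A fast-forward from 7a6e374 to 50d2294 is possible iff 7a6e374 is an ancestor of 50d2294.
Ancestors of 50d2294: {50d2294, 7a6e374, b8535a8, c9cf337}.
7a6e374 is among them, so fast-forward is possible.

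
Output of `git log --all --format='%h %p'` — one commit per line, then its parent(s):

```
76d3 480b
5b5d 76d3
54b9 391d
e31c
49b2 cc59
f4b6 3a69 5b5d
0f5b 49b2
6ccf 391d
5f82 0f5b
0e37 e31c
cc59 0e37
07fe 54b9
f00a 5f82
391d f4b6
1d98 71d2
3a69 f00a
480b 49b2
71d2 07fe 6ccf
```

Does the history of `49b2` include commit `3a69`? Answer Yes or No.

Ancestors of 49b2: {0e37, 49b2, cc59, e31c}.
3a69 is not in that set, so it is not an ancestor of 49b2.

No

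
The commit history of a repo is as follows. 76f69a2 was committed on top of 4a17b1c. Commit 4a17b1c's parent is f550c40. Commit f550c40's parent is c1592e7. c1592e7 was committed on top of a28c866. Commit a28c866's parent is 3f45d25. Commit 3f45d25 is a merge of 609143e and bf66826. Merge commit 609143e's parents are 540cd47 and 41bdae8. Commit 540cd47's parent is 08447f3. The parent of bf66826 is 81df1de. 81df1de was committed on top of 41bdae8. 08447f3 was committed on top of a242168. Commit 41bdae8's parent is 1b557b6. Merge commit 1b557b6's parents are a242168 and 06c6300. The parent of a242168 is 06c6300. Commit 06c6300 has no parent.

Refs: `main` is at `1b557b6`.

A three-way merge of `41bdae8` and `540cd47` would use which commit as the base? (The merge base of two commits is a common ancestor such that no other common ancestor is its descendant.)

a242168

Ancestors of 41bdae8: {06c6300, 1b557b6, 41bdae8, a242168}.
Ancestors of 540cd47: {06c6300, 08447f3, 540cd47, a242168}.
Common ancestors: {06c6300, a242168}.
Among these, a242168 is not an ancestor of any other common ancestor — it is the merge base.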